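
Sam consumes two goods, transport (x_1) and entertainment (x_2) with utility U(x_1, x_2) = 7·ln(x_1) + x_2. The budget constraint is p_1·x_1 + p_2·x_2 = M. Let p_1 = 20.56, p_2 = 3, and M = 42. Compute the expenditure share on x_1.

Set MRS = p_1/p_2: (7/x_1)/1 = p_1/p_2.
So x_1*(p_1,p_2) = 7·p_2/p_1, independent of income; and x_2* = (M − 7·p_2)/p_2.
At the given prices: x_1* = 7·3/20.56 = 1.0214, and x_2* = 7.
Expenditure on x_1: 20.56·1.0214 = 21; share = 0.5.

share on x_1 = 0.5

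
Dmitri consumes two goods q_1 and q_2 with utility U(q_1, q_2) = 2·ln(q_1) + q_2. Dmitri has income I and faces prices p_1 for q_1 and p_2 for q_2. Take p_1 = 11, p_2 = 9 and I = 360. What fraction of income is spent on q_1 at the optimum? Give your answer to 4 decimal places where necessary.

Set MRS = p_1/p_2: (2/q_1)/1 = p_1/p_2.
So q_1*(p_1,p_2) = 2·p_2/p_1, independent of income; and q_2* = (I − 2·p_2)/p_2.
At the given prices: q_1* = 2·9/11 = 1.6364, and q_2* = 38.
Expenditure on q_1: 11·1.6364 = 18; share = 0.05.

share on q_1 = 0.05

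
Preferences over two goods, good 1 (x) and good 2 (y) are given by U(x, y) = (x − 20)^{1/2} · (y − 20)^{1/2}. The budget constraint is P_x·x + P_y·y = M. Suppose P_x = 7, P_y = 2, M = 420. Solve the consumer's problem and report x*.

x* = 37.1429

This is Cobb-Douglas in (x−20, y−20): tangency gives 0.5·P_y·(y−20) = 0.5·P_x·(x−20).
After buying the subsistence bundle (20, 20), a share 0.5 of the remaining income goes to x: x* = 20 + 0.5·(M − 20P_x − 20P_y)/P_x.
Discretionary income = 420 − 20·7 − 20·2 = 240; x* = 20 + 0.5·240/7 = 37.1429.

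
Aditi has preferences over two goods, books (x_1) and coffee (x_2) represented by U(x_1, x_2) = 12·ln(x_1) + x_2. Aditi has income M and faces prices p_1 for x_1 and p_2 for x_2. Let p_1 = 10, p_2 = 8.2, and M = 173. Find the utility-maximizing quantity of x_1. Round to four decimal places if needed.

x_1* = 9.84

MU_x_1 = 12/x_1, MU_x_2 = 1. Tangency: 12/x_1 = p_1/p_2.
So x_1*(p_1,p_2) = 12·p_2/p_1, independent of income; and x_2* = (M − 12·p_2)/p_2.
At the given prices: x_1* = 12·8.2/10 = 9.84.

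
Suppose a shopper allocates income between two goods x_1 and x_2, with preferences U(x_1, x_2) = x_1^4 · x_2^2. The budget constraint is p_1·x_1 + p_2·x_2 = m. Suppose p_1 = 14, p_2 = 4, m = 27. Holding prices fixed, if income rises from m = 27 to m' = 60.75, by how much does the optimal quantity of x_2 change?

Δx_2* = 2.8125

MU_x_1/MU_x_2 = (4·x_2)/(2·x_1); tangency sets this equal to p_1/p_2.
Rearranging, p_2·x_2 = (1/2)·p_1·x_1. Substituting into the budget gives p_1·x_1·(1 + (1/2)) = m.
Demand: x_1*(p_1,p_2,m) = 2/3·m/p_1 and x_2* = 1/3·m/p_2.
At p_1=14, p_2=4, m=27: x_2* = 1/3·27/4 = 2.25.
At m' = 60.75: x_2* = 5.0625. Change: 5.0625 − 2.25 = 2.8125.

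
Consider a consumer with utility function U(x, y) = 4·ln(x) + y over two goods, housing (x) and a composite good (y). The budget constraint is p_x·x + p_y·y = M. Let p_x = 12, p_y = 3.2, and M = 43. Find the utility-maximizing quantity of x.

x* = 1.0667

So x*(p_x,p_y) = 4·p_y/p_x, independent of income; and y* = (M − 4·p_y)/p_y.
At the given prices: x* = 4·3.2/12 = 1.0667.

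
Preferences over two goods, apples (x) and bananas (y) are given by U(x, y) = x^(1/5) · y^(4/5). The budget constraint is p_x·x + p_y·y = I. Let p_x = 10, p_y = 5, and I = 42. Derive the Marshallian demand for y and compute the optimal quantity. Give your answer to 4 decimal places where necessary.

Tangency: MRS = (1/4)·y/x = p_x/p_y.
Rearranging, p_y·y = 4·p_x·x. Substituting into the budget gives p_x·x·(1 + 4) = I.
Demand: x*(p_x,p_y,I) = 0.2·I/p_x and y* = 0.8·I/p_y.
At p_x=10, p_y=5, I=42: y* = 0.8·42/5 = 6.72.

y* = 6.72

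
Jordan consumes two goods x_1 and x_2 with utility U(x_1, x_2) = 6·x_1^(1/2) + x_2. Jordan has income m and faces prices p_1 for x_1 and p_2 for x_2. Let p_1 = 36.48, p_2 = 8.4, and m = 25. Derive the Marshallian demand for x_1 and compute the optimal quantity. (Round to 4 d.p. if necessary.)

x_1* = 0.4772

Utility is quasi-linear in x_2; the FOC for x_1 is 3/√x_1 = p_1/p_2.
Thus x_1* = (3·p_2/p_1)² — independent of m — with the rest of income spent on x_2.
Plugging in: x_1* = (3·8.4/36.48)² = 0.4772.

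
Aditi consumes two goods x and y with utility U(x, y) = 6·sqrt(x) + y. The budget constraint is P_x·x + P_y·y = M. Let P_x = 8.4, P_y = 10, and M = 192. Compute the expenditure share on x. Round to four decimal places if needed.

share on x = 0.558

Utility is quasi-linear in y; the FOC for x is 3/√x = P_x/P_y.
Solve: √x = 3·P_y/P_x, so x*(P_x,P_y) = (3·P_y/P_x)², and y* = (M − P_x·x*)/P_y.
Plugging in: x* = (3·10/8.4)² = 12.7551, y* = 8.4857.
Expenditure on x: 8.4·12.7551 = 107.1429; share = 0.558.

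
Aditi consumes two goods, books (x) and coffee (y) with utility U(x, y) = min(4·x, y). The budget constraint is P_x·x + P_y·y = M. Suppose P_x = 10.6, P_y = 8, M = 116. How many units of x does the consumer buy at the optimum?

x* = 2.723

Demand: x*(P_x,P_y,M) = M/(P_x + 4·P_y), y* = 4·M/(P_x + 4·P_y).
Here 10.6 + 4·8 = 42.6, giving x* = 2.723.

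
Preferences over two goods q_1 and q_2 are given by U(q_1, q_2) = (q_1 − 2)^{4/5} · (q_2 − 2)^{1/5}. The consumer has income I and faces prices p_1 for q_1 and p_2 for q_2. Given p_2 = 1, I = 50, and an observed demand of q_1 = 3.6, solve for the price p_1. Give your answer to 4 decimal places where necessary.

p_1 = 12

Let q_1' = q_1−2, q_2' = q_2−2. MRS = 4·q_2'/q_1' = p_1/p_2.
Substituting into the budget: q_1* = 2 + 0.8·(I − 2·p_1 − 2·p_2)/p_1, and q_2* = 2 + 0.2·(…)/p_2.
Set q_1* = 3.6 in the demand function and solve for p_1: p_1 = 12.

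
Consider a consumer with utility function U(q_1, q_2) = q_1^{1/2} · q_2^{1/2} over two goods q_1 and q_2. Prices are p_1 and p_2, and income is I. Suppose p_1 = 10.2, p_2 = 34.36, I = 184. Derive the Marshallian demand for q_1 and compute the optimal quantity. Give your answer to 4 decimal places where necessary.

Tangency: MRS = q_2/q_1 = p_1/p_2.
So 0.5·p_2·q_2 = 0.5·p_1·q_1; combined with the budget, a share 0.5 of income goes to q_1.
Demand: q_1*(p_1,p_2,I) = 0.5·I/p_1 and q_2* = 0.5·I/p_2.
At p_1=10.2, p_2=34.36, I=184: q_1* = 0.5·184/10.2 = 9.0196.

q_1* = 9.0196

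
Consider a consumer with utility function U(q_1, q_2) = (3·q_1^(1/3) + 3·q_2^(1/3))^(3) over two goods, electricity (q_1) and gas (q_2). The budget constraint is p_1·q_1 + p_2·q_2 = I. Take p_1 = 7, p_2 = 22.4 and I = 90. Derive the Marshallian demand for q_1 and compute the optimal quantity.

MRS = MU_q_1/MU_q_2 = (q_2/q_1)^(2/3). Set equal to p_1/p_2.
Hence q_2/q_1 = (p_1/p_2)^(1/(2/3)), i.e. raised to the 1.5 power.
Substitute q_2 = (q_2/q_1)·q_1 into the budget: q_1* = I/(p_1 + p_2·(q_2/q_1)).
Numerically q_2/q_1 = 0.174693, so q_1* = 90/(7 + 22.4·0.174693) = 8.247.

q_1* = 8.247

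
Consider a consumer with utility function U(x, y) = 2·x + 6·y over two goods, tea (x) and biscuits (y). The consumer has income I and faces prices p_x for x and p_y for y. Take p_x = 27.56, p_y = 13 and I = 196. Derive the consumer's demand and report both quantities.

Linear utility — the consumer picks whichever good has higher MU/price: 2/27.56 = 0.0726 vs 6/13 = 0.4615.
y gives more utility per dollar, so spend all income on y: y* = I/p_y, x* = 0.
Numerically: x* = 0, y* = 15.0769.

x* = 0, y* = 15.0769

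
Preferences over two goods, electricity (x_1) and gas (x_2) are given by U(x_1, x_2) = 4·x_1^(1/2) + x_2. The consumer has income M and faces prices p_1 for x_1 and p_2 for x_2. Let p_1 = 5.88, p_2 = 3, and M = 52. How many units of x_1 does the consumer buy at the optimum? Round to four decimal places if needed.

x_1* = 1.0412

MU_x_1 = 2/√x_1, MU_x_2 = 1. Tangency: 2/√x_1 = p_1/p_2.
Thus x_1* = (2·p_2/p_1)² — independent of M — with the rest of income spent on x_2.
Plugging in: x_1* = (2·3/5.88)² = 1.0412.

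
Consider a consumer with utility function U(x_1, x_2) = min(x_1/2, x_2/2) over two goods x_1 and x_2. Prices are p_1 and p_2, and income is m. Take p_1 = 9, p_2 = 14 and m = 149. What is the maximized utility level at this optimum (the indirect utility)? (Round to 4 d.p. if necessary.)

V = 3.2391

Demand: x_1*(p_1,p_2,m) = 2·m/(2·p_1 + 2·p_2), x_2* = 2·m/(2·p_1 + 2·p_2).
Here 2·9 + 2·14 = 46, giving x_1* = 6.4783 and x_2* = 6.4783.
Utility at the optimum: U(6.4783, 6.4783) = 3.2391.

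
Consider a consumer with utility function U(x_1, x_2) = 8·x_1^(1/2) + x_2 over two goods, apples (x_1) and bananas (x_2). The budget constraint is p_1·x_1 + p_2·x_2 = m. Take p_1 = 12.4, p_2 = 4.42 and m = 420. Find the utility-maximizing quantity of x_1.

MU_x_1 = 4/√x_1, MU_x_2 = 1. Tangency: 4/√x_1 = p_1/p_2.
Thus x_1* = (4·p_2/p_1)² — independent of m — with the rest of income spent on x_2.
Plugging in: x_1* = (4·4.42/12.4)² = 2.0329.

x_1* = 2.0329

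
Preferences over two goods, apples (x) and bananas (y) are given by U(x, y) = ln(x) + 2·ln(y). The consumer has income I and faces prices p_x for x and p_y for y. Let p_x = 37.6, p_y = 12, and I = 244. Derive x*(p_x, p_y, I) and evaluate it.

At p_x=37.6, p_y=12, I=244: x* = 1/3·244/37.6 = 2.1631.

x* = 2.1631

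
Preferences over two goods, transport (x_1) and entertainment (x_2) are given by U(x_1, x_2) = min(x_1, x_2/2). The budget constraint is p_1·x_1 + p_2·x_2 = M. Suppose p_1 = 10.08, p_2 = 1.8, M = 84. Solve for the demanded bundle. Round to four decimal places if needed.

x_1* = 6.1404, x_2* = 12.2807

Leontief preferences: the optimum is at the kink where x_1/1 = x_2/2, i.e. x_2 = 2·x_1.
Budget: p_1·x_1 + p_2·2·x_1 = M, so (p_1 + 2·p_2)·x_1 = M.
Demand: x_1*(p_1,p_2,M) = M/(p_1 + 2·p_2), x_2* = 2·M/(p_1 + 2·p_2).
Here 10.08 + 2·1.8 = 13.68, giving x_1* = 6.1404 and x_2* = 12.2807.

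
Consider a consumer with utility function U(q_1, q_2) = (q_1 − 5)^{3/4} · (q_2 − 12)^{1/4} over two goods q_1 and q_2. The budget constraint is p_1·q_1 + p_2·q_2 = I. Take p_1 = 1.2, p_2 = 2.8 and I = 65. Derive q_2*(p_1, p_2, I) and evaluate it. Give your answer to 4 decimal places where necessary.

q_2* = 14.2679

MRS = 3·(q_2−12)/(q_1−5). Tangency with p_1/p_2 gives q_2−12 = (1/3)·(p_1/p_2)·(q_1−5).
Substituting into the budget: q_1* = 5 + 0.75·(I − 5·p_1 − 12·p_2)/p_1, and q_2* = 12 + 0.25·(…)/p_2.
Discretionary income = 65 − 5·1.2 − 12·2.8 = 25.4; q_2* = 12 + 0.25·25.4/2.8 = 14.2679.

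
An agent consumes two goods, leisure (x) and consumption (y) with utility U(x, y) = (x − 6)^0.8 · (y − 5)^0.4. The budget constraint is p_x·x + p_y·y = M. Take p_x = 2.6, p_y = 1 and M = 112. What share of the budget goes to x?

MRS = 2·(y−5)/(x−6). Tangency with p_x/p_y gives y−5 = (1/2)·(p_x/p_y)·(x−6).
Substituting into the budget: x* = 6 + 2/3·(M − 6·p_x − 5·p_y)/p_x, and y* = 5 + 1/3·(…)/p_y.
Discretionary income = 112 − 6·2.6 − 5·1 = 91.4; x* = 6 + 2/3·91.4/2.6 = 29.4359; y* = 5 + 1/3·91.4/1 = 35.4667.
Expenditure on x: 2.6·29.4359 = 76.5333; share = 0.6833.

share on x = 0.6833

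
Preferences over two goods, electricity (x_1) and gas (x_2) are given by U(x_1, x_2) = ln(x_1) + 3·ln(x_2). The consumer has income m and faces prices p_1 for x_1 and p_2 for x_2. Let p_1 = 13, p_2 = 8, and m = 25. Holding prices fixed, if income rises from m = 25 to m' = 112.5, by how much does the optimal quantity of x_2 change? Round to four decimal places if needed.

Δx_2* = 8.2031

Tangency: MRS = (1/3)·x_2/x_1 = p_1/p_2.
Rearranging, p_2·x_2 = 3·p_1·x_1. Substituting into the budget gives p_1·x_1·(1 + 3) = m.
Demand: x_1*(p_1,p_2,m) = 0.25·m/p_1 and x_2* = 0.75·m/p_2.
At p_1=13, p_2=8, m=25: x_2* = 0.75·25/8 = 2.3438.
At m' = 112.5: x_2* = 10.5469. Change: 10.5469 − 2.3438 = 8.2031.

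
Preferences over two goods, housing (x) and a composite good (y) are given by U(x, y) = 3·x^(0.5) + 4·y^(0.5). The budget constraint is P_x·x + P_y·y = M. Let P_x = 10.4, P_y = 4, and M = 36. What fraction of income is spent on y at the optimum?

MRS = MU_x/MU_y = (3/4)·(y/x)^(0.5). Set equal to P_x/P_y.
Hence y/x = ((4/3)·P_x/P_y)^(1/(0.5)), i.e. raised to the 2 power.
Substitute y = (y/x)·x into the budget: x* = M/(P_x + P_y·(y/x)).
Numerically y/x = 12.017778, so x* = 36/(10.4 + 4·12.017778) = 0.6157 and y* = 12.017778·0.6157 = 7.3992.
Expenditure on y: 4·7.3992 = 29.5968; share = 0.8221.

share on y = 0.8221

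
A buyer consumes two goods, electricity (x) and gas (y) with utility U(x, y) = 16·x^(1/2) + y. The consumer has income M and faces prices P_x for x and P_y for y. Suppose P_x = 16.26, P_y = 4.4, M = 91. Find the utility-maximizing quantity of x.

x* = 4.6865

Solve: √x = 8·P_y/P_x, so x*(P_x,P_y) = (8·P_y/P_x)², and y* = (M − P_x·x*)/P_y.
Plugging in: x* = (8·4.4/16.26)² = 4.6865.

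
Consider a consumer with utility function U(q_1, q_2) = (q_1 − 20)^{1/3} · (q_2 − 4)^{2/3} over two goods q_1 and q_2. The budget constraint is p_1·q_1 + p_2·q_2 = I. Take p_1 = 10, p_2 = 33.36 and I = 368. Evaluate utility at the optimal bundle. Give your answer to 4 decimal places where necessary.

Let q_1' = q_1−20, q_2' = q_2−4. MRS = (1/2)·q_2'/q_1' = p_1/p_2.
After buying the subsistence bundle (20, 4), a share 1/3 of the remaining income goes to q_1: q_1* = 20 + 1/3·(I − 20p_1 − 4p_2)/p_1.
Discretionary income = 368 − 20·10 − 4·33.36 = 34.56; q_1* = 20 + 1/3·34.56/10 = 21.152; q_2* = 4 + 2/3·34.56/33.36 = 4.6906.
Utility at the optimum: U(21.152, 4.6906) = 0.8191.

V = 0.8191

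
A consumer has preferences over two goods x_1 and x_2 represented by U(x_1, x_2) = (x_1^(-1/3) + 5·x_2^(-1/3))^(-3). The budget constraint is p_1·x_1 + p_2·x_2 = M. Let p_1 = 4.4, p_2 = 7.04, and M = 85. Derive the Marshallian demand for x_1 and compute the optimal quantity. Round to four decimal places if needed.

From the CES first-order condition, (1/5)·(x_2/x_1)^(4/3) = p_1/p_2.
Solve for the ratio: x_2/x_1 = [5·p_1/p_2]^(0.75).
Substitute x_2 = (x_2/x_1)·x_1 into the budget: x_1* = M/(p_1 + p_2·(x_2/x_1)).
Numerically x_2/x_1 = 2.350377, so x_1* = 85/(4.4 + 7.04·2.350377) = 4.0579.

x_1* = 4.0579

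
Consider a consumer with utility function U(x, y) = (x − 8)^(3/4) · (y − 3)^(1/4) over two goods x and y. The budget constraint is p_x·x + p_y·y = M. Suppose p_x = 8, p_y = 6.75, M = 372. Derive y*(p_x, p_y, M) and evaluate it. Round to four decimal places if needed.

y* = 13.6574

Let x' = x−8, y' = y−3. MRS = 3·y'/x' = p_x/p_y.
Substituting into the budget: x* = 8 + 0.75·(M − 8·p_x − 3·p_y)/p_x, and y* = 3 + 0.25·(…)/p_y.
Discretionary income = 372 − 8·8 − 3·6.75 = 287.75; y* = 3 + 0.25·287.75/6.75 = 13.6574.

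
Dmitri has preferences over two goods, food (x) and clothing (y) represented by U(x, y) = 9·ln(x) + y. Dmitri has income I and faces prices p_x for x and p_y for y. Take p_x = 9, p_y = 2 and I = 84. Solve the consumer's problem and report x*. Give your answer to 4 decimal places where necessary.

So x*(p_x,p_y) = 9·p_y/p_x, independent of income; and y* = (I − 9·p_y)/p_y.
At the given prices: x* = 9·2/9 = 2.

x* = 2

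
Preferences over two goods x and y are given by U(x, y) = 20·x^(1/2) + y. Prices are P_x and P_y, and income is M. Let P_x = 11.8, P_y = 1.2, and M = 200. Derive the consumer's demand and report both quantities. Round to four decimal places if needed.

Utility is quasi-linear in y; the FOC for x is 10/√x = P_x/P_y.
Solve: √x = 10·P_y/P_x, so x*(P_x,P_y) = (10·P_y/P_x)², and y* = (M − P_x·x*)/P_y.
Plugging in: x* = (10·1.2/11.8)² = 1.0342, y* = 156.4972.

x* = 1.0342, y* = 156.4972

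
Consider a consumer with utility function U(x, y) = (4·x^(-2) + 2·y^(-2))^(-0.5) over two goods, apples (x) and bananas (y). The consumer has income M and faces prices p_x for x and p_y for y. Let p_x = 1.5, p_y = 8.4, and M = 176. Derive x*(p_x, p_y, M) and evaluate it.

From the CES first-order condition, 2·(y/x)^(3) = p_x/p_y.
Hence y/x = ((1/2)·p_x/p_y)^(1/(3)), i.e. raised to the 1/3 power.
With the ratio pinned down, the budget gives x* = M/(p_x + p_y·(y/x)) and y* = (y/x)·x*.
Numerically y/x = 0.446952, so x* = 176/(1.5 + 8.4·0.446952) = 33.4958.

x* = 33.4958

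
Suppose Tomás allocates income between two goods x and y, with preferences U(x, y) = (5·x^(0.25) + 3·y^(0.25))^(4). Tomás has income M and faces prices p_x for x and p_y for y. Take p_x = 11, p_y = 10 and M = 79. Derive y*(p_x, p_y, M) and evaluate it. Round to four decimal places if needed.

From the CES first-order condition, (5/3)·(y/x)^(0.75) = p_x/p_y.
Hence y/x = ((3/5)·p_x/p_y)^(1/(0.75)), i.e. raised to the 4/3 power.
With the ratio pinned down, the budget gives x* = M/(p_x + p_y·(y/x)) and y* = (y/x)·x*.
Numerically y/x = 0.574635, so x* = 79/(11 + 10·0.574635) = 4.7174 and y* = 0.574635·4.7174 = 2.7108.

y* = 2.7108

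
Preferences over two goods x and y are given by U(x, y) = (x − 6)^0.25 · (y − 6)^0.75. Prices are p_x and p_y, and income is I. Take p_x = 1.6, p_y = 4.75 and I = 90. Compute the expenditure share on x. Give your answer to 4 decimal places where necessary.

share on x = 0.2508

Discretionary income = 90 − 6·1.6 − 6·4.75 = 51.9; x* = 6 + 0.25·51.9/1.6 = 14.1094; y* = 6 + 0.75·51.9/4.75 = 14.1947.
Expenditure on x: 1.6·14.1094 = 22.575; share = 0.2508.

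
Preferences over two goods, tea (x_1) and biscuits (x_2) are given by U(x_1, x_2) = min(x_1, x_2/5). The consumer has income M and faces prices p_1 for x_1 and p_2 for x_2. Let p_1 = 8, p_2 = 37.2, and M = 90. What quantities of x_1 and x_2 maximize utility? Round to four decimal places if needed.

Demand: x_1*(p_1,p_2,M) = M/(p_1 + 5·p_2), x_2* = 5·M/(p_1 + 5·p_2).
Here 8 + 5·37.2 = 194, giving x_1* = 0.4639 and x_2* = 2.3196.

x_1* = 0.4639, x_2* = 2.3196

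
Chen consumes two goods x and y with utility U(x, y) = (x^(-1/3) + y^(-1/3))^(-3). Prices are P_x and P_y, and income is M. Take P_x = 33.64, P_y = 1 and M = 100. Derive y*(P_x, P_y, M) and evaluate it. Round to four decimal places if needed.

y* = 29.34

MRS = MU_x/MU_y = (y/x)^(4/3). Set equal to P_x/P_y.
Hence y/x = (P_x/P_y)^(1/(4/3)), i.e. raised to the 0.75 power.
With the ratio pinned down, the budget gives x* = M/(P_x + P_y·(y/x)) and y* = (y/x)·x*.
Numerically y/x = 13.96825, so x* = 100/(33.64 + 1·13.96825) = 2.1005 and y* = 13.96825·2.1005 = 29.34.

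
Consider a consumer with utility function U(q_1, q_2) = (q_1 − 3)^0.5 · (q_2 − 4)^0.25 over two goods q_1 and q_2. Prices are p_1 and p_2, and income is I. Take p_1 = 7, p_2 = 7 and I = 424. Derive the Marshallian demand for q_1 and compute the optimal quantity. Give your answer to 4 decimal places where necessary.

After buying the subsistence bundle (3, 4), a share 2/3 of the remaining income goes to q_1: q_1* = 3 + 2/3·(I − 3p_1 − 4p_2)/p_1.
Discretionary income = 424 − 3·7 − 4·7 = 375; q_1* = 3 + 2/3·375/7 = 38.7143.

q_1* = 38.7143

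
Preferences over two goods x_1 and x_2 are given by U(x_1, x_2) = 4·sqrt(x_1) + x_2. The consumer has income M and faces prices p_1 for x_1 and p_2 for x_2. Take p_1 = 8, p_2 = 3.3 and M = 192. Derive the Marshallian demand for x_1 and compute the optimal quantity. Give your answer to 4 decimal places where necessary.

Utility is quasi-linear in x_2; the FOC for x_1 is 2/√x_1 = p_1/p_2.
Solve: √x_1 = 2·p_2/p_1, so x_1*(p_1,p_2) = (2·p_2/p_1)², and x_2* = (M − p_1·x_1*)/p_2.
Plugging in: x_1* = (2·3.3/8)² = 0.6806.

x_1* = 0.6806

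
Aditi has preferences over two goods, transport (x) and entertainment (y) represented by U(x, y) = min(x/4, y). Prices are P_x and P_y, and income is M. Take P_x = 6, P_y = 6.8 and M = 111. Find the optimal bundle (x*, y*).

Leontief preferences: the optimum is at the kink where x/4 = y/1, i.e. y = (1/4)·x.
Budget: P_x·x + P_y·(1/4)·x = M, so (4·P_x + P_y)·x = 4·M.
Demand: x*(P_x,P_y,M) = 4·M/(4·P_x + P_y), y* = M/(4·P_x + P_y).
Here 4·6 + 6.8 = 30.8, giving x* = 14.4156 and y* = 3.6039.

x* = 14.4156, y* = 3.6039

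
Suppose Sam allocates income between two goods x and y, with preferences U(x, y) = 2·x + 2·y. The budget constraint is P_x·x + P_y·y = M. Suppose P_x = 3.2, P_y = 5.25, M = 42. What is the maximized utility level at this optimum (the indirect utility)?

Perfect substitutes: compare marginal utility per dollar. 2/P_x vs 2/P_y → 0.625 vs 0.381.
x gives more utility per dollar, so spend all income on x: x* = M/P_x, y* = 0.
Numerically: x* = 13.125, y* = 0.
Utility at the optimum: U(13.125, 0) = 26.25.

V = 26.25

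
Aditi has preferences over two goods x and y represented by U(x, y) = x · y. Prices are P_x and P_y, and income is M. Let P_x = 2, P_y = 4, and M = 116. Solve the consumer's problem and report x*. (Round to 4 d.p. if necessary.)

At P_x=2, P_y=4, M=116: x* = 0.5·116/2 = 29.

x* = 29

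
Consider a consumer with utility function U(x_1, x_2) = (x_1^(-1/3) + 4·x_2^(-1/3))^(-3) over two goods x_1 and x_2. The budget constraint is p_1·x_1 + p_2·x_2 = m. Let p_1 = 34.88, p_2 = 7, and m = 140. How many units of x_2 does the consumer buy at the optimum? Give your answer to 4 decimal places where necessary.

From the CES first-order condition, (1/4)·(x_2/x_1)^(4/3) = p_1/p_2.
Hence x_2/x_1 = (4·p_1/p_2)^(1/(4/3)), i.e. raised to the 0.75 power.
With the ratio pinned down, the budget gives x_1* = m/(p_1 + p_2·(x_2/x_1)) and x_2* = (x_2/x_1)·x_1*.
Numerically x_2/x_1 = 9.433087, so x_1* = 140/(34.88 + 7·9.433087) = 1.3874 and x_2* = 9.433087·1.3874 = 13.087.

x_2* = 13.087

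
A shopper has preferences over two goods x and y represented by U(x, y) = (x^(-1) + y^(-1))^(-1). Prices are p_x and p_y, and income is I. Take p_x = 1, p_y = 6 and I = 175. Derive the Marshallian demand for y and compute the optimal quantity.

y* = 20.7113

MRS = MU_x/MU_y = (y/x)^(2). Set equal to p_x/p_y.
Hence y/x = (p_x/p_y)^(1/(2)), i.e. raised to the 0.5 power.
Substitute y = (y/x)·x into the budget: x* = I/(p_x + p_y·(y/x)).
Numerically y/x = 0.408248, so x* = 175/(1 + 6·0.408248) = 50.7321 and y* = 0.408248·50.7321 = 20.7113.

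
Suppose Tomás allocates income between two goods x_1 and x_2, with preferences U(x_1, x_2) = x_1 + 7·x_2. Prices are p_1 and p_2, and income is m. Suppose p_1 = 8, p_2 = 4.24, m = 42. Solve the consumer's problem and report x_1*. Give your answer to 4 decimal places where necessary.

x_1* = 0

Perfect substitutes: compare marginal utility per dollar. 1/p_1 vs 7/p_2 → 0.125 vs 1.6509.
x_2 gives more utility per dollar, so spend all income on x_2: x_2* = m/p_2, x_1* = 0.
Numerically: x_1* = 0, x_2* = 9.9057.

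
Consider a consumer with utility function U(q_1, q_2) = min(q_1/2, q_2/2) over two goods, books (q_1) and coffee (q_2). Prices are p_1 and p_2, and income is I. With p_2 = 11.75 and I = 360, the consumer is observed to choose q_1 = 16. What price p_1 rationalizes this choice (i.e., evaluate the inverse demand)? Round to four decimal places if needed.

Leontief preferences: the optimum is at the kink where q_1/2 = q_2/2, i.e. q_2 = q_1.
Budget: p_1·q_1 + p_2·q_1 = I, so (2·p_1 + 2·p_2)·q_1 = 2·I.
Demand: q_1*(p_1,p_2,I) = 2·I/(2·p_1 + 2·p_2), q_2* = 2·I/(2·p_1 + 2·p_2).
Set q_1* = 16 in the demand function and solve for p_1: p_1 = 10.75.

p_1 = 10.75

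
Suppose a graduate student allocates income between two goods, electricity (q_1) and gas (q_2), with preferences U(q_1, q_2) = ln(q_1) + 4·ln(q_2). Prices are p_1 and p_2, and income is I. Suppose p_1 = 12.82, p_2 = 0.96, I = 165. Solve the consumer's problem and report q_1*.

q_1* = 2.5741

MU_q_1/MU_q_2 = (q_2)/(4·q_1); tangency sets this equal to p_1/p_2.
Rearranging, p_2·q_2 = 4·p_1·q_1. Substituting into the budget gives p_1·q_1·(1 + 4) = I.
Demand: q_1*(p_1,p_2,I) = 0.2·I/p_1 and q_2* = 0.8·I/p_2.
At p_1=12.82, p_2=0.96, I=165: q_1* = 0.2·165/12.82 = 2.5741.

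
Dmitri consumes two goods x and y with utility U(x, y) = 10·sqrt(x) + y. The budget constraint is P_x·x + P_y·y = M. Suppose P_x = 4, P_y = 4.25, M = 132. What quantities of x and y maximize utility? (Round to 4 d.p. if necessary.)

Solve: √x = 5·P_y/P_x, so x*(P_x,P_y) = (5·P_y/P_x)², and y* = (M − P_x·x*)/P_y.
Plugging in: x* = (5·4.25/4)² = 28.2227, y* = 4.4963.

x* = 28.2227, y* = 4.4963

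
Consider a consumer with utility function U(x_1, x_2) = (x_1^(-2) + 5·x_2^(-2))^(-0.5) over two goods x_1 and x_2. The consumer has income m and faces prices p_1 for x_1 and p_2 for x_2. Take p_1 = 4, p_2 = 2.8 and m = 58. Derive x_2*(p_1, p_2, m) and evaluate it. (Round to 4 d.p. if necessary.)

MRS = MU_x_1/MU_x_2 = (1/5)·(x_2/x_1)^(3). Set equal to p_1/p_2.
Solve for the ratio: x_2/x_1 = [5·p_1/p_2]^(1/3).
With the ratio pinned down, the budget gives x_1* = m/(p_1 + p_2·(x_2/x_1)) and x_2* = (x_2/x_1)·x_1*.
Numerically x_2/x_1 = 1.925857, so x_1* = 58/(4 + 2.8·1.925857) = 6.1752 and x_2* = 1.925857·6.1752 = 11.8926.

x_2* = 11.8926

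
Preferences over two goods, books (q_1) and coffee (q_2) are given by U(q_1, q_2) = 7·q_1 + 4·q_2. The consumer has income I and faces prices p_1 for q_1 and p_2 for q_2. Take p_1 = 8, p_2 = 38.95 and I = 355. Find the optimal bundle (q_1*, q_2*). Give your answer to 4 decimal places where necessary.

q_1* = 44.375, q_2* = 0

Perfect substitutes: compare marginal utility per dollar. 7/p_1 vs 4/p_2 → 0.875 vs 0.1027.
q_1 gives more utility per dollar, so spend all income on q_1: q_1* = I/p_1, q_2* = 0.
Numerically: q_1* = 44.375, q_2* = 0.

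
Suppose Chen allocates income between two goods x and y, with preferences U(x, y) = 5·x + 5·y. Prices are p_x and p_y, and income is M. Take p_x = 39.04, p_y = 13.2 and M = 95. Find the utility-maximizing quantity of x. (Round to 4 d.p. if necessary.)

y gives more utility per dollar, so spend all income on y: y* = M/p_y, x* = 0.
Numerically: x* = 0, y* = 7.197.

x* = 0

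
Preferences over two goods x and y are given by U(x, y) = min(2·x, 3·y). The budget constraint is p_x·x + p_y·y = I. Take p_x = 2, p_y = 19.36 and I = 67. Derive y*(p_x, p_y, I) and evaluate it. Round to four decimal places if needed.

y* = 2.9964

Demand: x*(p_x,p_y,I) = 3·I/(3·p_x + 2·p_y), y* = 2·I/(3·p_x + 2·p_y).
Here 3·2 + 2·19.36 = 44.72, giving y* = 2.9964.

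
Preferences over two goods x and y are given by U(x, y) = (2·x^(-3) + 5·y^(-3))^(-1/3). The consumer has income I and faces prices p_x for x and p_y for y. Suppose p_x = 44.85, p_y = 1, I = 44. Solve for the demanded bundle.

From the CES first-order condition, (2/5)·(y/x)^(4) = p_x/p_y.
Solve for the ratio: y/x = [(5/2)·p_x/p_y]^(0.25).
Substitute y = (y/x)·x into the budget: x* = I/(p_x + p_y·(y/x)).
Numerically y/x = 3.25406, so x* = 44/(44.85 + 1·3.25406) = 0.9147 and y* = 3.25406·0.9147 = 2.9764.

x* = 0.9147, y* = 2.9764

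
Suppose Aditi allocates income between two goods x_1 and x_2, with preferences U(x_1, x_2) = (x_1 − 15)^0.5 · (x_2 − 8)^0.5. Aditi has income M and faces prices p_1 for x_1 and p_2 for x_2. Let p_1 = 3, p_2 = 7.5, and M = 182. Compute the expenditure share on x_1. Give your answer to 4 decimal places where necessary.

Let x_1' = x_1−15, x_2' = x_2−8. MRS = x_2'/x_1' = p_1/p_2.
Substituting into the budget: x_1* = 15 + 0.5·(M − 15·p_1 − 8·p_2)/p_1, and x_2* = 8 + 0.5·(…)/p_2.
Discretionary income = 182 − 15·3 − 8·7.5 = 77; x_1* = 15 + 0.5·77/3 = 27.8333; x_2* = 8 + 0.5·77/7.5 = 13.1333.
Expenditure on x_1: 3·27.8333 = 83.5; share = 0.4588.

share on x_1 = 0.4588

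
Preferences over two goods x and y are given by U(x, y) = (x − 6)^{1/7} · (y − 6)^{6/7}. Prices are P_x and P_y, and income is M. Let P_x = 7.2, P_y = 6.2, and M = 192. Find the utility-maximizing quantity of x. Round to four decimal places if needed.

MRS = (1/6)·(y−6)/(x−6). Tangency with P_x/P_y gives y−6 = 6·(P_x/P_y)·(x−6).
After buying the subsistence bundle (6, 6), a share 1/7 of the remaining income goes to x: x* = 6 + 1/7·(M − 6P_x − 6P_y)/P_x.
Discretionary income = 192 − 6·7.2 − 6·6.2 = 111.6; x* = 6 + 1/7·111.6/7.2 = 8.2143.

x* = 8.2143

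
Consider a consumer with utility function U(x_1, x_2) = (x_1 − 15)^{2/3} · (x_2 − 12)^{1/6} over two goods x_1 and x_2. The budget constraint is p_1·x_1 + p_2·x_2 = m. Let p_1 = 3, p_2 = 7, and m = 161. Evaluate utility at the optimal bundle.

After buying the subsistence bundle (15, 12), a share 0.8 of the remaining income goes to x_1: x_1* = 15 + 0.8·(m − 15p_1 − 12p_2)/p_1.
Discretionary income = 161 − 15·3 − 12·7 = 32; x_1* = 15 + 0.8·32/3 = 23.5333; x_2* = 12 + 0.2·32/7 = 12.9143.
Utility at the optimum: U(23.5333, 12.9143) = 4.114.

V = 4.114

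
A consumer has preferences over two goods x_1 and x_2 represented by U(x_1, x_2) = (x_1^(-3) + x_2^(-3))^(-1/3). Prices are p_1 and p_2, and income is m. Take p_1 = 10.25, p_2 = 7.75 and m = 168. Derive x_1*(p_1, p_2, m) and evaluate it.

x_1* = 9.0512

MRS = MU_x_1/MU_x_2 = (x_2/x_1)^(4). Set equal to p_1/p_2.
Solve for the ratio: x_2/x_1 = [p_1/p_2]^(0.25).
Substitute x_2 = (x_2/x_1)·x_1 into the budget: x_1* = m/(p_1 + p_2·(x_2/x_1)).
Numerically x_2/x_1 = 1.072397, so x_1* = 168/(10.25 + 7.75·1.072397) = 9.0512.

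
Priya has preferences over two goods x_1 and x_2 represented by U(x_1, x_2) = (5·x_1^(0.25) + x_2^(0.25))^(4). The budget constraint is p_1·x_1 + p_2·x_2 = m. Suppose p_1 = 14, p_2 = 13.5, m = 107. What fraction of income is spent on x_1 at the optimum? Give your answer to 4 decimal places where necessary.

share on x_1 = 0.8941

From the CES first-order condition, 5·(x_2/x_1)^(0.75) = p_1/p_2.
Hence x_2/x_1 = ((1/5)·p_1/p_2)^(1/(0.75)), i.e. raised to the 4/3 power.
Substitute x_2 = (x_2/x_1)·x_1 into the budget: x_1* = m/(p_1 + p_2·(x_2/x_1)).
Numerically x_2/x_1 = 0.122772, so x_1* = 107/(14 + 13.5·0.122772) = 6.8338 and x_2* = 0.122772·6.8338 = 0.839.
Expenditure on x_1: 14·6.8338 = 95.6735; share = 0.8941.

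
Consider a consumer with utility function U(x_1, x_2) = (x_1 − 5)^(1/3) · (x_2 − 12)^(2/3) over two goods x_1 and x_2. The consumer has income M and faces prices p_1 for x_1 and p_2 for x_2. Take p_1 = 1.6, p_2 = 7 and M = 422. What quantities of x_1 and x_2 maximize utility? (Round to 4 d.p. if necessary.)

This is Cobb-Douglas in (x_1−5, x_2−12): tangency gives 1/3·p_2·(x_2−12) = 2/3·p_1·(x_1−5).
After buying the subsistence bundle (5, 12), a share 1/3 of the remaining income goes to x_1: x_1* = 5 + 1/3·(M − 5p_1 − 12p_2)/p_1.
Discretionary income = 422 − 5·1.6 − 12·7 = 330; x_1* = 5 + 1/3·330/1.6 = 73.75; x_2* = 12 + 2/3·330/7 = 43.4286.

x_1* = 73.75, x_2* = 43.4286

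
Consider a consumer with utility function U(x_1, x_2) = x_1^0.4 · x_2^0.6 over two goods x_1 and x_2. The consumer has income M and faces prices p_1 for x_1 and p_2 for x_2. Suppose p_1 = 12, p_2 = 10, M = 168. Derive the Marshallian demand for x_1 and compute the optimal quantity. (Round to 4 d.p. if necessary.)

x_1* = 5.6

Tangency: MRS = (2/3)·x_2/x_1 = p_1/p_2.
Rearranging, p_2·x_2 = (3/2)·p_1·x_1. Substituting into the budget gives p_1·x_1·(1 + (3/2)) = M.
Demand: x_1*(p_1,p_2,M) = 0.4·M/p_1 and x_2* = 0.6·M/p_2.
At p_1=12, p_2=10, M=168: x_1* = 0.4·168/12 = 5.6.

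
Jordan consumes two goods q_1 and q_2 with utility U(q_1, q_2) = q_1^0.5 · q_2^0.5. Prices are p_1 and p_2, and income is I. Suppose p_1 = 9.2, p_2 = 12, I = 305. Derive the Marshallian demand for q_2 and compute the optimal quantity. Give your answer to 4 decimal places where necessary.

The MRS is q_2/q_1. Set MRS = p_1/p_2.
Rearranging, p_2·q_2 = p_1·q_1. Substituting into the budget gives p_1·q_1·(1 + 1) = I.
Demand: q_1*(p_1,p_2,I) = 0.5·I/p_1 and q_2* = 0.5·I/p_2.
At p_1=9.2, p_2=12, I=305: q_2* = 0.5·305/12 = 12.7083.

q_2* = 12.7083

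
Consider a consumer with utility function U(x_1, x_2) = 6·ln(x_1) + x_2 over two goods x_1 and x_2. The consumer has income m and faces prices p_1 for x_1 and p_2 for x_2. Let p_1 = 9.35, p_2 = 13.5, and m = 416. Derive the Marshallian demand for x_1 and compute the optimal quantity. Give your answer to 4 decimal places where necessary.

MU_x_1 = 6/x_1, MU_x_2 = 1. Tangency: 6/x_1 = p_1/p_2.
So x_1*(p_1,p_2) = 6·p_2/p_1, independent of income; and x_2* = (m − 6·p_2)/p_2.
At the given prices: x_1* = 6·13.5/9.35 = 8.6631.

x_1* = 8.6631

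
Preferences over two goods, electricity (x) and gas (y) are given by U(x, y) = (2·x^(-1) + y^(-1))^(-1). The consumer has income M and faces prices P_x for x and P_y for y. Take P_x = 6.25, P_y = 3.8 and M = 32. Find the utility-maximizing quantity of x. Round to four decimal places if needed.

From the CES first-order condition, 2·(y/x)^(2) = P_x/P_y.
Solve for the ratio: y/x = [(1/2)·P_x/P_y]^(0.5).
Substitute y = (y/x)·x into the budget: x* = M/(P_x + P_y·(y/x)).
Numerically y/x = 0.906845, so x* = 32/(6.25 + 3.8·0.906845) = 3.3003.

x* = 3.3003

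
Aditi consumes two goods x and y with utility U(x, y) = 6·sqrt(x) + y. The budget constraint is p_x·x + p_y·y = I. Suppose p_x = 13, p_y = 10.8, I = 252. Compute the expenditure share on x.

share on x = 0.3204

Plugging in: x* = (3·10.8/13)² = 6.2116, y* = 15.8564.
Expenditure on x: 13·6.2116 = 80.7508; share = 0.3204.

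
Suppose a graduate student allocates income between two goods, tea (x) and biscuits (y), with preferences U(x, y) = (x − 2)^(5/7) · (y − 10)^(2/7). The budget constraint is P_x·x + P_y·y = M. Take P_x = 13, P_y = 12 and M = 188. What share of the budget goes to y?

share on y = 0.7021

Let x' = x−2, y' = y−10. MRS = (5/2)·y'/x' = P_x/P_y.
After buying the subsistence bundle (2, 10), a share 5/7 of the remaining income goes to x: x* = 2 + 5/7·(M − 2P_x − 10P_y)/P_x.
Discretionary income = 188 − 2·13 − 10·12 = 42; x* = 2 + 5/7·42/13 = 4.3077; y* = 10 + 2/7·42/12 = 11.
Expenditure on y: 12·11 = 132; share = 0.7021.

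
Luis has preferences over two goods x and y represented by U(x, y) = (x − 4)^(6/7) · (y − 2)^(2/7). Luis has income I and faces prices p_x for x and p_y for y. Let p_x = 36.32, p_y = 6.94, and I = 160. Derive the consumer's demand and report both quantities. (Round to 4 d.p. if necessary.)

MRS = 3·(y−2)/(x−4). Tangency with p_x/p_y gives y−2 = (1/3)·(p_x/p_y)·(x−4).
After buying the subsistence bundle (4, 2), a share 0.75 of the remaining income goes to x: x* = 4 + 0.75·(I − 4p_x − 2p_y)/p_x.
Discretionary income = 160 − 4·36.32 − 2·6.94 = 0.84; x* = 4 + 0.75·0.84/36.32 = 4.0173; y* = 2 + 0.25·0.84/6.94 = 2.0303.

x* = 4.0173, y* = 2.0303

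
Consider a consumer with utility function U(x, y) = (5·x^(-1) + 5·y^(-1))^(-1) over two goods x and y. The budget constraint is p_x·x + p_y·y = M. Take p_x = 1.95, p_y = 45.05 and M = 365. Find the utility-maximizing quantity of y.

y* = 6.7068

From the CES first-order condition, (y/x)^(2) = p_x/p_y.
Solve for the ratio: y/x = [p_x/p_y]^(0.5).
With the ratio pinned down, the budget gives x* = M/(p_x + p_y·(y/x)) and y* = (y/x)·x*.
Numerically y/x = 0.208051, so x* = 365/(1.95 + 45.05·0.208051) = 32.2361 and y* = 0.208051·32.2361 = 6.7068.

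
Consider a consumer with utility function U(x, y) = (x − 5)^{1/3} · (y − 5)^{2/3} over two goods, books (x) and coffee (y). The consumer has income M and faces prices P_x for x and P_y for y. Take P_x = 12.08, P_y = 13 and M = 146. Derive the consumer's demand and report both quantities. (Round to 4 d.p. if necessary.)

Let x' = x−5, y' = y−5. MRS = (1/2)·y'/x' = P_x/P_y.
Substituting into the budget: x* = 5 + 1/3·(M − 5·P_x − 5·P_y)/P_x, and y* = 5 + 2/3·(…)/P_y.
Discretionary income = 146 − 5·12.08 − 5·13 = 20.6; x* = 5 + 1/3·20.6/12.08 = 5.5684; y* = 5 + 2/3·20.6/13 = 6.0564.

x* = 5.5684, y* = 6.0564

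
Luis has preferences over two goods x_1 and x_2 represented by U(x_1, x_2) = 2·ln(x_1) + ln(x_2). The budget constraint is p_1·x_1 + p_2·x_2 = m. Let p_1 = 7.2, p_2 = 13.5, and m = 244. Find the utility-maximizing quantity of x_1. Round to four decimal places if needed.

MU_x_1/MU_x_2 = (2·x_2)/(x_1); tangency sets this equal to p_1/p_2.
Rearranging, p_2·x_2 = (1/2)·p_1·x_1. Substituting into the budget gives p_1·x_1·(1 + (1/2)) = m.
Demand: x_1*(p_1,p_2,m) = 2/3·m/p_1 and x_2* = 1/3·m/p_2.
At p_1=7.2, p_2=13.5, m=244: x_1* = 2/3·244/7.2 = 22.5926.

x_1* = 22.5926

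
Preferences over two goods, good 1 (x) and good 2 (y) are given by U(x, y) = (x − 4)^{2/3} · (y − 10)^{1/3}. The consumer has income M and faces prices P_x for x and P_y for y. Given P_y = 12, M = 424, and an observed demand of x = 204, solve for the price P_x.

Let x' = x−4, y' = y−10. MRS = 2·y'/x' = P_x/P_y.
Substituting into the budget: x* = 4 + 2/3·(M − 4·P_x − 10·P_y)/P_x, and y* = 10 + 1/3·(…)/P_y.
Set x* = 204 in the demand function and solve for P_x: P_x = 1.

P_x = 1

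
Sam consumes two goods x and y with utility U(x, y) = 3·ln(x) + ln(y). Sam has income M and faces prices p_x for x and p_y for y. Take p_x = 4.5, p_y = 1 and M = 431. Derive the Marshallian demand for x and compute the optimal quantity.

The MRS is 3·y/x. Set MRS = p_x/p_y.
Rearranging, p_y·y = (1/3)·p_x·x. Substituting into the budget gives p_x·x·(1 + (1/3)) = M.
Demand: x*(p_x,p_y,M) = 0.75·M/p_x and y* = 0.25·M/p_y.
At p_x=4.5, p_y=1, M=431: x* = 0.75·431/4.5 = 71.8333.

x* = 71.8333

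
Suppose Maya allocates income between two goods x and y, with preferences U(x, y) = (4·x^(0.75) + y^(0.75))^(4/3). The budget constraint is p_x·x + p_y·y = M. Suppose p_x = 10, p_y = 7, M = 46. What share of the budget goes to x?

share on x = 0.9887

From the CES first-order condition, 4·(y/x)^(0.25) = p_x/p_y.
Solve for the ratio: y/x = [(1/4)·p_x/p_y]^(4).
With the ratio pinned down, the budget gives x* = M/(p_x + p_y·(y/x)) and y* = (y/x)·x*.
Numerically y/x = 0.016269, so x* = 46/(10 + 7·0.016269) = 4.5482 and y* = 0.016269·4.5482 = 0.074.
Expenditure on x: 10·4.5482 = 45.482; share = 0.9887.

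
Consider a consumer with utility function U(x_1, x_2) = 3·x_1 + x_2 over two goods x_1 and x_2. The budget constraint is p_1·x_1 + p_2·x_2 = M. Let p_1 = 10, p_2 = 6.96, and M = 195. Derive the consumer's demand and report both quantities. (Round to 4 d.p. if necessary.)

x_1* = 19.5, x_2* = 0

Perfect substitutes: compare marginal utility per dollar. 3/p_1 vs 1/p_2 → 0.3 vs 0.1437.
x_1 gives more utility per dollar, so spend all income on x_1: x_1* = M/p_1, x_2* = 0.
Numerically: x_1* = 19.5, x_2* = 0.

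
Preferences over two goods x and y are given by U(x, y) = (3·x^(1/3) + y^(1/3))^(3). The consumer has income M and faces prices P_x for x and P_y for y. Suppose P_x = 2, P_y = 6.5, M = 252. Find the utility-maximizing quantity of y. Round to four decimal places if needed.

y* = 3.7395

MRS = MU_x/MU_y = 3·(y/x)^(2/3). Set equal to P_x/P_y.
Hence y/x = ((1/3)·P_x/P_y)^(1/(2/3)), i.e. raised to the 1.5 power.
Substitute y = (y/x)·x into the budget: x* = M/(P_x + P_y·(y/x)).
Numerically y/x = 0.032847, so x* = 252/(2 + 6.5·0.032847) = 113.8466 and y* = 0.032847·113.8466 = 3.7395.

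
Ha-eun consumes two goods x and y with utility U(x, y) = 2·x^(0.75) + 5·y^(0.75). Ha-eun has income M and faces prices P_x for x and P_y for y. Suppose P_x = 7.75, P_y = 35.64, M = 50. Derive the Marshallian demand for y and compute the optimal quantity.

y* = 0.402

MU_x ∝ 2·x^(-0.25), MU_y ∝ 5·y^(-0.25), so MRS = (2/5)·(y/x)^(0.25) = P_x/P_y.
Solve for the ratio: y/x = [(5/2)·P_x/P_y]^(4).
With the ratio pinned down, the budget gives x* = M/(P_x + P_y·(y/x)) and y* = (y/x)·x*.
Numerically y/x = 0.087341, so x* = 50/(7.75 + 35.64·0.087341) = 4.6029 and y* = 0.087341·4.6029 = 0.402.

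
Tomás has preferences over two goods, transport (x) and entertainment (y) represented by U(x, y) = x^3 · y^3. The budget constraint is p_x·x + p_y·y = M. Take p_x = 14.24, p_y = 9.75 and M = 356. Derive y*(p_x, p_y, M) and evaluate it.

Tangency: MRS = y/x = p_x/p_y.
Rearranging, p_y·y = p_x·x. Substituting into the budget gives p_x·x·(1 + 1) = M.
Demand: x*(p_x,p_y,M) = 0.5·M/p_x and y* = 0.5·M/p_y.
At p_x=14.24, p_y=9.75, M=356: y* = 0.5·356/9.75 = 18.2564.

y* = 18.2564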